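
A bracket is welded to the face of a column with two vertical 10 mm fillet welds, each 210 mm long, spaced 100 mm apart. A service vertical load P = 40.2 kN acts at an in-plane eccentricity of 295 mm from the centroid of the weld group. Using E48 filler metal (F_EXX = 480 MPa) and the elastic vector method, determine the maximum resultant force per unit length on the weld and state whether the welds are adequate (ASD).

f_max ≈ 579 N/mm; adequate

Total weld length L_w = 420 mm. Treat welds as unit-width lines.
Polar moment about centroid: J = 2[d³/12 + d(b/2)²] = 2[210³/12 + 210×50²] = 2594000 mm³.
Direct shear f_v = P/L_w = 40.2×10³ / 420 = 95.71 N/mm (vertical).
Torsion M = P·e = 40.2×10³ × 295 = 11859000 N·mm.
Critical point at (x, y) = (50, 105) from centroid. f_tx = M·y/J = 480.1 N/mm; f_ty = M·x/J = 228.6 N/mm.
Resultant f_max = √[f_tx² + (f_v + f_ty)²] = √[480.1² + (95.71 + 228.6)²] = 579.4 N/mm.
Capacity per unit length: r_n/Ω = (1/2.0) × 0.6 × 480 × (0.707 × 10) = 1018 N/mm.
579.4 ≤ 1018 → adequate.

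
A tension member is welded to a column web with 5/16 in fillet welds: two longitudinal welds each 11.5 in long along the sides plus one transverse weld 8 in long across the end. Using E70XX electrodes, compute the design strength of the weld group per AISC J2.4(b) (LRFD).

φR_n ≈ 220 kip

E70XX → F_EXX = 70 ksi.
t_e = 0.707 × 0.3125 = 0.2209 in.
R_nwl = 0.6 × 70 × 0.2209 × 23 = 213.4 kip (longitudinal, 2 welds).
R_nwt = 0.6 × 70 × 0.2209 × 8 = 74.23 kip (transverse, base value).
(i) R_nwl + R_nwt = 287.7 kip; (ii) 0.85 R_nwl + 1.5 R_nwt = 292.8 kip.
R_n = max = 292.8 kip [governs: (ii)]; φR_n = 219.6 kip.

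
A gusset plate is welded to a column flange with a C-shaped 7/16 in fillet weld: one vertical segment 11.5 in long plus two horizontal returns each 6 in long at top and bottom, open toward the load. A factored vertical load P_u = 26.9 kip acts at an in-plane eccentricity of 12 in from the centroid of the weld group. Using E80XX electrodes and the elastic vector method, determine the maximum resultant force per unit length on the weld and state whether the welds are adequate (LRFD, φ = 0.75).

f_max ≈ 4.63 kip/in; adequate

E80XX → F_EXX = 80 ksi.
Total weld length L_w = 23.5 in. Treat welds as unit-width lines.
Centroid: x̄ = 2×6×3 / 23.5 = 1.532 in from the vertical weld.
Polar moment about centroid: J = I_x + I_y = [11.5³/12 + 2×6×5.75²] + [11.5×1.532² + 2(6³/12 + 6×1.468²)] = 612.3 in³.
Direct shear f_v = P/L_w = 26.9 / 23.5 = 1.145 kip/in (vertical).
Torsion M = P·e = 26.9 × 12 = 322.8 kip·in.
Critical point at (x, y) = (4.468, 5.75) from centroid. f_tx = M·y/J = 3.031 kip/in; f_ty = M·x/J = 2.355 kip/in.
Resultant f_max = √[f_tx² + (f_v + f_ty)²] = √[3.031² + (1.145 + 2.355)²] = 4.63 kip/in.
Capacity per unit length: φr_n = 0.75 × 0.6 × 80 × (0.707 × 0.4375) = 11.14 kip/in.
4.63 ≤ 11.14 → adequate.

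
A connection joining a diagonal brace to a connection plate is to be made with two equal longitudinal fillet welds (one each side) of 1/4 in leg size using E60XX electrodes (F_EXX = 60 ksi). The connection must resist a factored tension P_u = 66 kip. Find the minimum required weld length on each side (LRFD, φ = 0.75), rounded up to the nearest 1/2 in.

Throat t_e = 0.707 × 0.25 = 0.1767 in.
φr_n = 0.75 × 0.6 × 60 × 0.1767 = 4.772 kip/in.
L_req = P_u / φr_n = 66 / 4.772 = 13.83 in total.
Per side: 13.83 / 2 = 6.915 in.
Round up → use L = 7 in on each side.

L = 7 in on each side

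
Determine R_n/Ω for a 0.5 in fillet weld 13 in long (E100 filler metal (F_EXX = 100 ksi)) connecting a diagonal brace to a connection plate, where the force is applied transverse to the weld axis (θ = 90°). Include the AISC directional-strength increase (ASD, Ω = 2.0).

R_n/Ω ≈ 207 kips

t_e = 0.707 × 0.5 = 0.3535 in; A_we = 0.3535 × 13 = 4.595 in².
Directional factor: 1.0 + 0.5 sin^1.5(90°) = 1.5.
F_nw = 0.6 × 100 × 1.5 = 90 ksi.
R_n/Ω = (90 × 4.595) / 2.0 = 206.8 kips.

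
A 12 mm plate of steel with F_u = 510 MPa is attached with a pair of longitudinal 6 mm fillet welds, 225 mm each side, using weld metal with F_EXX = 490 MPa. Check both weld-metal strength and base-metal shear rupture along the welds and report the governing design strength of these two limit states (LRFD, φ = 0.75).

t_e = 0.707 × 6 = 4.242 mm; L = 450 mm.
Weld metal: φR_n = 0.75 × 0.6 × 490 × 4.242 × 450 × 10⁻³ = 420.9 kN.
Base metal (shear rupture): φR_n = 0.75 × 0.6 × 510 × 12 × 450 × 10⁻³ = 1239 kN.
Governing: weld metal.

φR_n ≈ 421 kN (weld metal governs)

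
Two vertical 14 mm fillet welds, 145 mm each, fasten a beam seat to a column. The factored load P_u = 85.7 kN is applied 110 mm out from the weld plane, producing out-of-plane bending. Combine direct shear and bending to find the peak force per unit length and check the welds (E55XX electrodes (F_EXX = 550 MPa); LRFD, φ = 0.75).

L_w = 2 × 145 = 290 mm; section modulus (unit throat) S = 2 × L²/6 = 7008 mm².
Direct shear f_v = P/L_w = 85.7×10³/290 = 295.5 N/mm.
Moment M = P × e = 85.7×10³ × 110 = 9427000 N·mm; bending f_b = M/S = 1345 N/mm.
f_max = √(f_v² + f_b²) = √(295.5² + 1345²) = 1377 N/mm.
φr_n = 0.75 × 0.6 × 550 × (0.707 × 14) = 2450 N/mm → adequate.

f_max ≈ 1380 N/mm; adequate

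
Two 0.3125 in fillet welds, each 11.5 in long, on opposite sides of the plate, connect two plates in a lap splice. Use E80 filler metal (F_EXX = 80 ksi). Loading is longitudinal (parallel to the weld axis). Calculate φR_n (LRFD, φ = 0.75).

φR_n ≈ 183 kips

Effective throat t_e = 0.707 × 0.3125 = 0.2209 in.
Total length L = 23 in; A_we = 0.2209 × 23 = 5.082 in².
F_nw = 0.6 F_EXX = 0.6 × 80 = 48 ksi.
φR_n = 0.75 × 48 × 5.082 = 182.9 kips.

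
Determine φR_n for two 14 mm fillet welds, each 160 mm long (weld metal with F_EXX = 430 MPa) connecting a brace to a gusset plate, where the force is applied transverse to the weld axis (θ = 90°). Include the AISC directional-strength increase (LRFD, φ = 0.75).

t_e = 0.707 × 14 = 9.898 mm; A_we = 9.898 × 320 = 3167 mm².
Directional factor: 1.0 + 0.5 sin^1.5(90°) = 1.5.
F_nw = 0.6 × 430 × 1.5 = 387 MPa.
φR_n = 0.75 × 387 × 3167 × 10⁻³ = 919.3 kN.

φR_n ≈ 919 kN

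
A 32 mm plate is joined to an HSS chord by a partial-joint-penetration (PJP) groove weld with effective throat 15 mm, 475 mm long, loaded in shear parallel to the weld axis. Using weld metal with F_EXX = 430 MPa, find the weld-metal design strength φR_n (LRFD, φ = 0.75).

Effective throat (given) t_e = 15 mm.
A_we = 15 × 475 = 7125 mm².
F_nw = 0.6 F_EXX = 258 MPa.
φR_n = 0.75 × 258 × 7125 × 10⁻³ = 1379 kN.

φR_n ≈ 1380 kN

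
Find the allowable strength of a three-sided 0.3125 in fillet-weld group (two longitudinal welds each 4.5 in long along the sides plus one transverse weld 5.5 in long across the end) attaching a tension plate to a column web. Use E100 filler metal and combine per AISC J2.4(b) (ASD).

R_n/Ω ≈ 105 kips

E100XX → F_EXX = 100 ksi.
t_e = 0.707 × 0.3125 = 0.2209 in.
R_nwl = 0.6 × 100 × 0.2209 × 9 = 119.3 kips (longitudinal, 2 welds).
R_nwt = 0.6 × 100 × 0.2209 × 5.5 = 72.91 kips (transverse, base value).
(i) R_nwl + R_nwt = 192.2 kips; (ii) 0.85 R_nwl + 1.5 R_nwt = 210.8 kips.
R_n = max = 210.8 kips [governs: (ii)]; R_n/Ω = 105.4 kips.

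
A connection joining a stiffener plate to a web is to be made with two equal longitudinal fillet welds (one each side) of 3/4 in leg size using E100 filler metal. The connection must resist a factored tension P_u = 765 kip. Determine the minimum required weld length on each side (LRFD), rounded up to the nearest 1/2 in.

E100XX → F_EXX = 100 ksi.
Throat t_e = 0.707 × 0.75 = 0.5302 in.
φr_n = 0.75 × 0.6 × 100 × 0.5302 = 23.86 kip/in.
L_req = P_u / φr_n = 765 / 23.86 = 32.06 in total.
Per side: 32.06 / 2 = 16.03 in.
Round up → use L = 16.5 in on each side.

L = 16.5 in on each side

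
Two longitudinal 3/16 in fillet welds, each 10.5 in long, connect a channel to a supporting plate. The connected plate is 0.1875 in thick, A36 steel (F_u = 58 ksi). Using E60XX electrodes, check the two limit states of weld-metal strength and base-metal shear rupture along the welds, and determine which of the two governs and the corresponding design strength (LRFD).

φR_n ≈ 75.2 kip (weld metal governs)

E60XX → F_EXX = 60 ksi.
t_e = 0.707 × 0.1875 = 0.1326 in; L = 21 in.
Weld metal: φR_n = 0.75 × 0.6 × 60 × 0.1326 × 21 = 75.16 kip.
Base metal (shear rupture): φR_n = 0.75 × 0.6 × 58 × 0.1875 × 21 = 102.8 kip.
Governing: weld metal.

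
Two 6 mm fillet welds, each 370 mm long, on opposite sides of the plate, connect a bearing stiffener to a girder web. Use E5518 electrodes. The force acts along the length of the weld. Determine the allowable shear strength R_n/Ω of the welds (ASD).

R_n/Ω ≈ 518 kN

E55XX → F_EXX = 550 MPa.
Effective throat t_e = 0.707 × 6 = 4.242 mm.
Total length L = 740 mm; A_we = 4.242 × 740 = 3139 mm².
F_nw = 0.6 F_EXX = 0.6 × 550 = 330 MPa.
R_n = 330 × 3139 × 10⁻³ = 1036 kN; R_n/Ω = 1036/2.0 = 517.9 kN.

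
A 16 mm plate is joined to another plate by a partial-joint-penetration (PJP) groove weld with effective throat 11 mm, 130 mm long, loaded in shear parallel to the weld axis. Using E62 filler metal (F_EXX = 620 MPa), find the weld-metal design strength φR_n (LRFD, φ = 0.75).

Effective throat (given) t_e = 11 mm.
A_we = 11 × 130 = 1430 mm².
F_nw = 0.6 F_EXX = 372 MPa.
φR_n = 0.75 × 372 × 1430 × 10⁻³ = 399 kN.

φR_n ≈ 399 kN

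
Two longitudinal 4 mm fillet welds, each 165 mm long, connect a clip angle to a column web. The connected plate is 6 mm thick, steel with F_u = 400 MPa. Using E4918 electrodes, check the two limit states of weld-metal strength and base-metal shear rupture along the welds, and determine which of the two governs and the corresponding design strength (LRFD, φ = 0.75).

φR_n ≈ 206 kN (weld metal governs)

E49XX → F_EXX = 490 MPa.
t_e = 0.707 × 4 = 2.828 mm; L = 330 mm.
Weld metal: φR_n = 0.75 × 0.6 × 490 × 2.828 × 330 × 10⁻³ = 205.8 kN.
Base metal (shear rupture): φR_n = 0.75 × 0.6 × 400 × 6 × 330 × 10⁻³ = 356.4 kN.
Governing: weld metal.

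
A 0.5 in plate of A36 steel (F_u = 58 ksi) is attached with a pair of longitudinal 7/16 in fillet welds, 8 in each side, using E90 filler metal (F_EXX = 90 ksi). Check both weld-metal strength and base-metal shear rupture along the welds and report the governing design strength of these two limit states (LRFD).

t_e = 0.707 × 0.4375 = 0.3093 in; L = 16 in.
Weld metal: φR_n = 0.75 × 0.6 × 90 × 0.3093 × 16 = 200.4 kips.
Base metal (shear rupture): φR_n = 0.75 × 0.6 × 58 × 0.5 × 16 = 208.8 kips.
Governing: weld metal.

φR_n ≈ 200 kips (weld metal governs)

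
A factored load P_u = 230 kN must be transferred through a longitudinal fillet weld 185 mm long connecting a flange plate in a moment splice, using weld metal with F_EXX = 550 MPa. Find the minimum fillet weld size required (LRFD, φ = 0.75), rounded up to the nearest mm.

w = 8 mm

Total weld length L = 185 mm.
Required throat t_e = P_u / (φ × 0.6 F_EXX × L) = 230 / (0.75 × 0.6 × 550 × 185 × 10⁻³) = 5.023 mm.
Required leg w = t_e / 0.707 = 7.105 mm → use 8 mm.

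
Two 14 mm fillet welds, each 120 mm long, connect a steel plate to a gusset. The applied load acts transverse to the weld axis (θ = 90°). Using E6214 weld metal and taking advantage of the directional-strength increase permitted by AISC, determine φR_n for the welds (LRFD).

φR_n ≈ 994 kN

E62XX → F_EXX = 620 MPa.
t_e = 0.707 × 14 = 9.898 mm; A_we = 9.898 × 240 = 2376 mm².
Directional factor: 1.0 + 0.5 sin^1.5(90°) = 1.5.
F_nw = 0.6 × 620 × 1.5 = 558 MPa.
φR_n = 0.75 × 558 × 2376 × 10⁻³ = 994.2 kN.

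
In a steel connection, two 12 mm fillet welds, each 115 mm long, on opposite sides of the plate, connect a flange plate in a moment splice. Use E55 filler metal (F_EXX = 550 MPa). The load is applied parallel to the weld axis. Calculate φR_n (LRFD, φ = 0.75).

φR_n ≈ 483 kN

Effective throat t_e = 0.707 × 12 = 8.484 mm.
Total length L = 230 mm; A_we = 8.484 × 230 = 1951 mm².
F_nw = 0.6 F_EXX = 0.6 × 550 = 330 MPa.
φR_n = 0.75 × 330 × 1951 × 10⁻³ = 483 kN.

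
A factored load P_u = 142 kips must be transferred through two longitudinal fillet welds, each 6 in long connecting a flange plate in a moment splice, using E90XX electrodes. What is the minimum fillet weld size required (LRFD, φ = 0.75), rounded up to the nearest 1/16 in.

w = 7/16 in

E90XX → F_EXX = 90 ksi.
Total weld length L = 12 in.
Required throat t_e = P_u / (φ × 0.6 F_EXX × L) = 142 / (0.75 × 0.6 × 90 × 12) = 0.2922 in.
Required leg w = t_e / 0.707 = 0.4133 in → use 7/16 in.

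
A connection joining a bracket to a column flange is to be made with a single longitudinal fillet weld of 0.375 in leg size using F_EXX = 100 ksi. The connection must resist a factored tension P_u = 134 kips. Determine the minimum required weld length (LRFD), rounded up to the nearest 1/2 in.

Throat t_e = 0.707 × 0.375 = 0.2651 in.
φr_n = 0.75 × 0.6 × 100 × 0.2651 = 11.93 kips/in.
L_req = P_u / φr_n = 134 / 11.93 = 11.23 in total.
Round up → use L = 11.5 in.

L = 11.5 in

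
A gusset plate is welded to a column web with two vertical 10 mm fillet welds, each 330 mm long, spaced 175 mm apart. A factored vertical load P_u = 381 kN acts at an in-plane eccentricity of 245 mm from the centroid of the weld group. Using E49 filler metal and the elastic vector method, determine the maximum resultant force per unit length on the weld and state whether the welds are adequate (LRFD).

E49XX → F_EXX = 490 MPa.
Total weld length L_w = 660 mm. Treat welds as unit-width lines.
Polar moment about centroid: J = 2[d³/12 + d(b/2)²] = 2[330³/12 + 330×87.5²] = 11040000 mm³.
Direct shear f_v = P/L_w = 381×10³ / 660 = 577.3 N/mm (vertical).
Torsion M = P·e = 381×10³ × 245 = 93345000 N·mm.
Critical point at (x, y) = (87.5, 165) from centroid. f_tx = M·y/J = 1395 N/mm; f_ty = M·x/J = 739.7 N/mm.
Resultant f_max = √[f_tx² + (f_v + f_ty)²] = √[1395² + (577.3 + 739.7)²] = 1918 N/mm.
Capacity per unit length: φr_n = 0.75 × 0.6 × 490 × (0.707 × 10) = 1559 N/mm.
1918 > 1559 → NOT adequate.

f_max ≈ 1920 N/mm; NOT adequate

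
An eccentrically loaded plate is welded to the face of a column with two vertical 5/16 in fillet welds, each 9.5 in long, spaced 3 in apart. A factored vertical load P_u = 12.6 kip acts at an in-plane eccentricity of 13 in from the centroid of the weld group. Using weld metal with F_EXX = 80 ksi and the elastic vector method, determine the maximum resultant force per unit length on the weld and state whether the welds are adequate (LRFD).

Total weld length L_w = 19 in. Treat welds as unit-width lines.
Polar moment about centroid: J = 2[d³/12 + d(b/2)²] = 2[9.5³/12 + 9.5×1.5²] = 185.6 in³.
Direct shear f_v = P/L_w = 12.6 / 19 = 0.6632 kip/in (vertical).
Torsion M = P·e = 12.6 × 13 = 163.8 kip·in.
Critical point at (x, y) = (1.5, 4.75) from centroid. f_tx = M·y/J = 4.191 kip/in; f_ty = M·x/J = 1.323 kip/in.
Resultant f_max = √[f_tx² + (f_v + f_ty)²] = √[4.191² + (0.6632 + 1.323)²] = 4.638 kip/in.
Capacity per unit length: φr_n = 0.75 × 0.6 × 80 × (0.707 × 0.3125) = 7.954 kip/in.
4.638 ≤ 7.954 → adequate.

f_max ≈ 4.64 kip/in; adequate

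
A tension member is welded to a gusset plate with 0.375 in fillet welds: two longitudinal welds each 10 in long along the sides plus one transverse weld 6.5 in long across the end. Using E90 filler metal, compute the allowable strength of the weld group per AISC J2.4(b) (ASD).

R_n/Ω ≈ 191 kip

E90XX → F_EXX = 90 ksi.
t_e = 0.707 × 0.375 = 0.2651 in.
R_nwl = 0.6 × 90 × 0.2651 × 20 = 286.3 kip (longitudinal, 2 welds).
R_nwt = 0.6 × 90 × 0.2651 × 6.5 = 93.06 kip (transverse, base value).
(i) R_nwl + R_nwt = 379.4 kip; (ii) 0.85 R_nwl + 1.5 R_nwt = 383 kip.
R_n = max = 383 kip [governs: (ii)]; R_n/Ω = 191.5 kip.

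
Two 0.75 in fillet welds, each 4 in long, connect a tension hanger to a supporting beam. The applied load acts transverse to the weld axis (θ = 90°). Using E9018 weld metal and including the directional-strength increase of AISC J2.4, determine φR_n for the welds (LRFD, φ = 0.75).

E90XX → F_EXX = 90 ksi.
t_e = 0.707 × 0.75 = 0.5302 in; A_we = 0.5302 × 8 = 4.242 in².
Directional factor: 1.0 + 0.5 sin^1.5(90°) = 1.5.
F_nw = 0.6 × 90 × 1.5 = 81 ksi.
φR_n = 0.75 × 81 × 4.242 = 257.7 kips.

φR_n ≈ 258 kips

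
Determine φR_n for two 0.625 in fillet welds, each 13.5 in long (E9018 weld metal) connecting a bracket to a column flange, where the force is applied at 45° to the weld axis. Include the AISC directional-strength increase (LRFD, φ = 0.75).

E90XX → F_EXX = 90 ksi.
t_e = 0.707 × 0.625 = 0.4419 in; A_we = 0.4419 × 27 = 11.93 in².
Directional factor: 1.0 + 0.5 sin^1.5(45°) = 1.297.
F_nw = 0.6 × 90 × 1.297 = 70.05 ksi.
φR_n = 0.75 × 70.05 × 11.93 = 626.8 kips.

φR_n ≈ 627 kips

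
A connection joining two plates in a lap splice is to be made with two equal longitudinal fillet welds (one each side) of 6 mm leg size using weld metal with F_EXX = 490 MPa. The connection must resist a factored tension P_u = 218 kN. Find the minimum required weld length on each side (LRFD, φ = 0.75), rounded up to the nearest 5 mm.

L = 120 mm on each side

Throat t_e = 0.707 × 6 = 4.242 mm.
φr_n = 0.75 × 0.6 × 490 × 4.242 × 10⁻³ = 0.9354 kN/mm.
L_req = P_u / φr_n = 218 / 0.9354 = 233.1 mm total.
Per side: 233.1 / 2 = 116.5 mm.
Round up → use L = 120 mm on each side.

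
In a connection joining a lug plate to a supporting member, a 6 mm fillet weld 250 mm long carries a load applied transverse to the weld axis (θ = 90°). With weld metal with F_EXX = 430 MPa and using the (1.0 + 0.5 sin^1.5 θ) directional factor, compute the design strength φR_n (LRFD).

φR_n ≈ 308 kN

t_e = 0.707 × 6 = 4.242 mm; A_we = 4.242 × 250 = 1060 mm².
Directional factor: 1.0 + 0.5 sin^1.5(90°) = 1.5.
F_nw = 0.6 × 430 × 1.5 = 387 MPa.
φR_n = 0.75 × 387 × 1060 × 10⁻³ = 307.8 kN.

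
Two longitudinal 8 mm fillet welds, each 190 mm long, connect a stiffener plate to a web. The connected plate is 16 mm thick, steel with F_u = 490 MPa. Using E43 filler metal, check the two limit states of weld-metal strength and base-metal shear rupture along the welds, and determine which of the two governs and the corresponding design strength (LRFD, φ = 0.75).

E43XX → F_EXX = 430 MPa.
t_e = 0.707 × 8 = 5.656 mm; L = 380 mm.
Weld metal: φR_n = 0.75 × 0.6 × 430 × 5.656 × 380 × 10⁻³ = 415.9 kN.
Base metal (shear rupture): φR_n = 0.75 × 0.6 × 490 × 16 × 380 × 10⁻³ = 1341 kN.
Governing: weld metal.

φR_n ≈ 416 kN (weld metal governs)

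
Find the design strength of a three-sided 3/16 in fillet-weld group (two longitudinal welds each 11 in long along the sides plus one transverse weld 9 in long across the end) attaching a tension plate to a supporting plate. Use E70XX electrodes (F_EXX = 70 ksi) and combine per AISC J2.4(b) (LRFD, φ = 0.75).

t_e = 0.707 × 0.1875 = 0.1326 in.
R_nwl = 0.6 × 70 × 0.1326 × 22 = 122.5 kips (longitudinal, 2 welds).
R_nwt = 0.6 × 70 × 0.1326 × 9 = 50.11 kips (transverse, base value).
(i) R_nwl + R_nwt = 172.6 kips; (ii) 0.85 R_nwl + 1.5 R_nwt = 179.3 kips.
R_n = max = 179.3 kips [governs: (ii)]; φR_n = 134.5 kips.

φR_n ≈ 134 kips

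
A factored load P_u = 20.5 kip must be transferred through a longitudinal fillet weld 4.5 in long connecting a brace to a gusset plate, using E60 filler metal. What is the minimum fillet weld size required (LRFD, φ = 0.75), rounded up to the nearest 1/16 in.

w = 1/4 in

E60XX → F_EXX = 60 ksi.
Total weld length L = 4.5 in.
Required throat t_e = P_u / (φ × 0.6 F_EXX × L) = 20.5 / (0.75 × 0.6 × 60 × 4.5) = 0.1687 in.
Required leg w = t_e / 0.707 = 0.2386 in → use 1/4 in.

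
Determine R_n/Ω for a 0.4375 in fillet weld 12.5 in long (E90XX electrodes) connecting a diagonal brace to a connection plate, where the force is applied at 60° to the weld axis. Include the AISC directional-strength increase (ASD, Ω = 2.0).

R_n/Ω ≈ 146 kips

E90XX → F_EXX = 90 ksi.
t_e = 0.707 × 0.4375 = 0.3093 in; A_we = 0.3093 × 12.5 = 3.866 in².
Directional factor: 1.0 + 0.5 sin^1.5(60°) = 1.403.
F_nw = 0.6 × 90 × 1.403 = 75.76 ksi.
R_n/Ω = (75.76 × 3.866) / 2.0 = 146.5 kips.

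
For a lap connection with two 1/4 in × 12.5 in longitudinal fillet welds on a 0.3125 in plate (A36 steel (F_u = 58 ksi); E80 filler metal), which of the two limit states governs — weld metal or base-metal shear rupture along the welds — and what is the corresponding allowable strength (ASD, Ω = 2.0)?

R_n/Ω ≈ 106 kip (weld metal governs)

E80XX → F_EXX = 80 ksi.
t_e = 0.707 × 0.25 = 0.1767 in; L = 25 in.
Weld metal: R_n/Ω = (1/2.0) × 0.6 × 80 × 0.1767 × 25 = 106 kip.
Base metal (shear rupture): R_n/Ω = (1/2.0) × 0.6 × 58 × 0.3125 × 25 = 135.9 kip.
Governing: weld metal.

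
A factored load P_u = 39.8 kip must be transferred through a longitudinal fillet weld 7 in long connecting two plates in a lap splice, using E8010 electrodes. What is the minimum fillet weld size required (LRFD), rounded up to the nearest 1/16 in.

E80XX → F_EXX = 80 ksi.
Total weld length L = 7 in.
Required throat t_e = P_u / (φ × 0.6 F_EXX × L) = 39.8 / (0.75 × 0.6 × 80 × 7) = 0.1579 in.
Required leg w = t_e / 0.707 = 0.2234 in → use 1/4 in.

w = 1/4 in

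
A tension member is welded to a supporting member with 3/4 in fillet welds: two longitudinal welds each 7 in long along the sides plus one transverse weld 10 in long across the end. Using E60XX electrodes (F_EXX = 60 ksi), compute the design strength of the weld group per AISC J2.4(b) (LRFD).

φR_n ≈ 385 kips

t_e = 0.707 × 0.75 = 0.5302 in.
R_nwl = 0.6 × 60 × 0.5302 × 14 = 267.2 kips (longitudinal, 2 welds).
R_nwt = 0.6 × 60 × 0.5302 × 10 = 190.9 kips (transverse, base value).
(i) R_nwl + R_nwt = 458.1 kips; (ii) 0.85 R_nwl + 1.5 R_nwt = 513.5 kips.
R_n = max = 513.5 kips [governs: (ii)]; φR_n = 385.1 kips.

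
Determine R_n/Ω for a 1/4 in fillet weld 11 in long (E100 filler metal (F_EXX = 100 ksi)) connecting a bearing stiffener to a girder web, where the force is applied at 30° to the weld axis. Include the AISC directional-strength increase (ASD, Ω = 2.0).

t_e = 0.707 × 0.25 = 0.1767 in; A_we = 0.1767 × 11 = 1.944 in².
Directional factor: 1.0 + 0.5 sin^1.5(30°) = 1.177.
F_nw = 0.6 × 100 × 1.177 = 70.61 ksi.
R_n/Ω = (70.61 × 1.944) / 2.0 = 68.64 kip.

R_n/Ω ≈ 68.6 kip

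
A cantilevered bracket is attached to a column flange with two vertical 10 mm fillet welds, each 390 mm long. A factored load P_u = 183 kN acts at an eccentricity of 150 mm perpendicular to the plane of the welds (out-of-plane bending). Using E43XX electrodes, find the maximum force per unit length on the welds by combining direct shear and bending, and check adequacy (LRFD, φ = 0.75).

f_max ≈ 590 N/mm; adequate

E43XX → F_EXX = 430 MPa.
L_w = 2 × 390 = 780 mm; section modulus (unit throat) S = 2 × L²/6 = 50700 mm².
Direct shear f_v = P/L_w = 183×10³/780 = 234.6 N/mm.
Moment M = P × e = 183×10³ × 150 = 27450000 N·mm; bending f_b = M/S = 541.4 N/mm.
f_max = √(f_v² + f_b²) = √(234.6² + 541.4²) = 590.1 N/mm.
φr_n = 0.75 × 0.6 × 430 × (0.707 × 10) = 1368 N/mm → adequate.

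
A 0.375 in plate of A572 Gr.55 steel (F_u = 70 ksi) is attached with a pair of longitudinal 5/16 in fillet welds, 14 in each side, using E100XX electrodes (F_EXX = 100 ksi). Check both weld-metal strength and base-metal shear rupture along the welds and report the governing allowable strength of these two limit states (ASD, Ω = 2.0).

t_e = 0.707 × 0.3125 = 0.2209 in; L = 28 in.
Weld metal: R_n/Ω = (1/2.0) × 0.6 × 100 × 0.2209 × 28 = 185.6 kips.
Base metal (shear rupture): R_n/Ω = (1/2.0) × 0.6 × 70 × 0.375 × 28 = 220.5 kips.
Governing: weld metal.

R_n/Ω ≈ 186 kips (weld metal governs)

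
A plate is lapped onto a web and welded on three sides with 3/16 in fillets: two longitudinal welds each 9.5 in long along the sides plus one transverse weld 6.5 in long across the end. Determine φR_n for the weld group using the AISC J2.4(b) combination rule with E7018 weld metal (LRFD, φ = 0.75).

φR_n ≈ 108 kips

E70XX → F_EXX = 70 ksi.
t_e = 0.707 × 0.1875 = 0.1326 in.
R_nwl = 0.6 × 70 × 0.1326 × 19 = 105.8 kips (longitudinal, 2 welds).
R_nwt = 0.6 × 70 × 0.1326 × 6.5 = 36.19 kips (transverse, base value).
(i) R_nwl + R_nwt = 142 kips; (ii) 0.85 R_nwl + 1.5 R_nwt = 144.2 kips.
R_n = max = 144.2 kips [governs: (ii)]; φR_n = 108.2 kips.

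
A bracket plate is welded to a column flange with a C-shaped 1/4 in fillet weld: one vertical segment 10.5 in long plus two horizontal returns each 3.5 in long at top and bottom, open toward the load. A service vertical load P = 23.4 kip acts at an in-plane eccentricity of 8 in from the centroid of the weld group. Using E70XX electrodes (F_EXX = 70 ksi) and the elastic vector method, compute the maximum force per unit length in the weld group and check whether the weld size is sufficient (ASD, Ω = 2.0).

Total weld length L_w = 17.5 in. Treat welds as unit-width lines.
Centroid: x̄ = 2×3.5×1.75 / 17.5 = 0.7 in from the vertical weld.
Polar moment about centroid: J = I_x + I_y = [10.5³/12 + 2×3.5×5.25²] + [10.5×0.7² + 2(3.5³/12 + 3.5×1.05²)] = 309.4 in³.
Direct shear f_v = P/L_w = 23.4 / 17.5 = 1.337 kip/in (vertical).
Torsion M = P·e = 23.4 × 8 = 187.2 kip·in.
Critical point at (x, y) = (2.8, 5.25) from centroid. f_tx = M·y/J = 3.176 kip/in; f_ty = M·x/J = 1.694 kip/in.
Resultant f_max = √[f_tx² + (f_v + f_ty)²] = √[3.176² + (1.337 + 1.694)²] = 4.391 kip/in.
Capacity per unit length: r_n/Ω = (1/2.0) × 0.6 × 70 × (0.707 × 0.25) = 3.712 kip/in.
4.391 > 3.712 → NOT adequate.

f_max ≈ 4.39 kip/in; NOT adequate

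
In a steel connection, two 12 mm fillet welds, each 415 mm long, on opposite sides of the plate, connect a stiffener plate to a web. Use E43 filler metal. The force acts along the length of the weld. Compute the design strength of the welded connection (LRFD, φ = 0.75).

E43XX → F_EXX = 430 MPa.
Effective throat t_e = 0.707 × 12 = 8.484 mm.
Total length L = 830 mm; A_we = 8.484 × 830 = 7042 mm².
F_nw = 0.6 F_EXX = 0.6 × 430 = 258 MPa.
φR_n = 0.75 × 258 × 7042 × 10⁻³ = 1363 kN.

φR_n ≈ 1360 kN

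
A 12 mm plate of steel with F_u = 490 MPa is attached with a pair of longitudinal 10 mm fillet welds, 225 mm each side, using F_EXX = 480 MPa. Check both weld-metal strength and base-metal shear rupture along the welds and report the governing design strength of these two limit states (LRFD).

t_e = 0.707 × 10 = 7.07 mm; L = 450 mm.
Weld metal: φR_n = 0.75 × 0.6 × 480 × 7.07 × 450 × 10⁻³ = 687.2 kN.
Base metal (shear rupture): φR_n = 0.75 × 0.6 × 490 × 12 × 450 × 10⁻³ = 1191 kN.
Governing: weld metal.

φR_n ≈ 687 kN (weld metal governs)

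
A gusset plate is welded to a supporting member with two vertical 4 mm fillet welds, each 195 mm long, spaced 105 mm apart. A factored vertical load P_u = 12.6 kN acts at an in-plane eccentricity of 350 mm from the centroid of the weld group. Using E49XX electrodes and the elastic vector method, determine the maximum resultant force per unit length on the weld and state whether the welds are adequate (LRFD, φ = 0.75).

f_max ≈ 228 N/mm; adequate

E49XX → F_EXX = 490 MPa.
Total weld length L_w = 390 mm. Treat welds as unit-width lines.
Polar moment about centroid: J = 2[d³/12 + d(b/2)²] = 2[195³/12 + 195×52.5²] = 2311000 mm³.
Direct shear f_v = P/L_w = 12.6×10³ / 390 = 32.31 N/mm (vertical).
Torsion M = P·e = 12.6×10³ × 350 = 4410000 N·mm.
Critical point at (x, y) = (52.5, 97.5) from centroid. f_tx = M·y/J = 186.1 N/mm; f_ty = M·x/J = 100.2 N/mm.
Resultant f_max = √[f_tx² + (f_v + f_ty)²] = √[186.1² + (32.31 + 100.2)²] = 228.4 N/mm.
Capacity per unit length: φr_n = 0.75 × 0.6 × 490 × (0.707 × 4) = 623.6 N/mm.
228.4 ≤ 623.6 → adequate.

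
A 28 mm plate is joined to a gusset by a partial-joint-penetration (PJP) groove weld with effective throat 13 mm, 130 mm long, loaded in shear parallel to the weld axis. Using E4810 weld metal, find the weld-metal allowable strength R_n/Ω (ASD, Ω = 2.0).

R_n/Ω ≈ 243 kN

E48XX → F_EXX = 480 MPa.
Effective throat (given) t_e = 13 mm.
A_we = 13 × 130 = 1690 mm².
F_nw = 0.6 F_EXX = 288 MPa.
R_n/Ω = (288 × 1690) / 2.0 × 10⁻³ = 243.4 kN.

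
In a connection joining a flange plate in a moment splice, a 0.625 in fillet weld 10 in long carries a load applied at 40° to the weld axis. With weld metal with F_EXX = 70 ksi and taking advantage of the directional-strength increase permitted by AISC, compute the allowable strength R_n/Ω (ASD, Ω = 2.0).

t_e = 0.707 × 0.625 = 0.4419 in; A_we = 0.4419 × 10 = 4.419 in².
Directional factor: 1.0 + 0.5 sin^1.5(40°) = 1.258.
F_nw = 0.6 × 70 × 1.258 = 52.82 ksi.
R_n/Ω = (52.82 × 4.419) / 2.0 = 116.7 kips.

R_n/Ω ≈ 117 kips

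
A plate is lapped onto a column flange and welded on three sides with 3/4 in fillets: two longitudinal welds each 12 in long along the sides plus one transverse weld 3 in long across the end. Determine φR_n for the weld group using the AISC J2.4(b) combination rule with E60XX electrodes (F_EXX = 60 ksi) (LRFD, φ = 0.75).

t_e = 0.707 × 0.75 = 0.5302 in.
R_nwl = 0.6 × 60 × 0.5302 × 24 = 458.1 kips (longitudinal, 2 welds).
R_nwt = 0.6 × 60 × 0.5302 × 3 = 57.27 kips (transverse, base value).
(i) R_nwl + R_nwt = 515.4 kips; (ii) 0.85 R_nwl + 1.5 R_nwt = 475.3 kips.
R_n = max = 515.4 kips [governs: (i)]; φR_n = 386.6 kips.

φR_n ≈ 387 kips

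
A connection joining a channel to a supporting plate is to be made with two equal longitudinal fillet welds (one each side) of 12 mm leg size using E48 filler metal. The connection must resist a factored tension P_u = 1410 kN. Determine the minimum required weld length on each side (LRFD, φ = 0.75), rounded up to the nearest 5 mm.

L = 385 mm on each side

E48XX → F_EXX = 480 MPa.
Throat t_e = 0.707 × 12 = 8.484 mm.
φr_n = 0.75 × 0.6 × 480 × 8.484 × 10⁻³ = 1.833 kN/mm.
L_req = P_u / φr_n = 1410 / 1.833 = 769.4 mm total.
Per side: 769.4 / 2 = 384.7 mm.
Round up → use L = 385 mm on each side.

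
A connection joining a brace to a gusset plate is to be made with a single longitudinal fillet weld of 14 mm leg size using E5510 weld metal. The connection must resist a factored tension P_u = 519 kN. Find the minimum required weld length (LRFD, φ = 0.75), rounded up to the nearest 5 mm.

L = 215 mm

E55XX → F_EXX = 550 MPa.
Throat t_e = 0.707 × 14 = 9.898 mm.
φr_n = 0.75 × 0.6 × 550 × 9.898 × 10⁻³ = 2.45 kN/mm.
L_req = P_u / φr_n = 519 / 2.45 = 211.9 mm total.
Round up → use L = 215 mm.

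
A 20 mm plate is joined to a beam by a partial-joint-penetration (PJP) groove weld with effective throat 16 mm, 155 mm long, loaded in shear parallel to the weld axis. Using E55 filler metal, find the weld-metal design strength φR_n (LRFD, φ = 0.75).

E55XX → F_EXX = 550 MPa.
Effective throat (given) t_e = 16 mm.
A_we = 16 × 155 = 2480 mm².
F_nw = 0.6 F_EXX = 330 MPa.
φR_n = 0.75 × 330 × 2480 × 10⁻³ = 613.8 kN.

φR_n ≈ 614 kN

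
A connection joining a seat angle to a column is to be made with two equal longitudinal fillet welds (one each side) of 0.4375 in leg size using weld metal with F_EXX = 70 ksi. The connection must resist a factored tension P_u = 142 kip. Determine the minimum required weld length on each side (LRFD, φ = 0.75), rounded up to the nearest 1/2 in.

Throat t_e = 0.707 × 0.4375 = 0.3093 in.
φr_n = 0.75 × 0.6 × 70 × 0.3093 = 9.743 kip/in.
L_req = P_u / φr_n = 142 / 9.743 = 14.57 in total.
Per side: 14.57 / 2 = 7.287 in.
Round up → use L = 7.5 in on each side.

L = 7.5 in on each side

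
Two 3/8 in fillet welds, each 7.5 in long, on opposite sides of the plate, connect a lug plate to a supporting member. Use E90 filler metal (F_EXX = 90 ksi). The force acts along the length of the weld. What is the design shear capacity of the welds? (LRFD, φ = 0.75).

Effective throat t_e = 0.707 × 0.375 = 0.2651 in.
Total length L = 15 in; A_we = 0.2651 × 15 = 3.977 in².
F_nw = 0.6 F_EXX = 0.6 × 90 = 54 ksi.
φR_n = 0.75 × 54 × 3.977 = 161.1 kip.

φR_n ≈ 161 kip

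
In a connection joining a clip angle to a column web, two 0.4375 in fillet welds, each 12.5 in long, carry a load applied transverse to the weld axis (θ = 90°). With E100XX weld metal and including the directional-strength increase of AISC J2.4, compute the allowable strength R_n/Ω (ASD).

R_n/Ω ≈ 348 kip

E100XX → F_EXX = 100 ksi.
t_e = 0.707 × 0.4375 = 0.3093 in; A_we = 0.3093 × 25 = 7.733 in².
Directional factor: 1.0 + 0.5 sin^1.5(90°) = 1.5.
F_nw = 0.6 × 100 × 1.5 = 90 ksi.
R_n/Ω = (90 × 7.733) / 2.0 = 348 kip.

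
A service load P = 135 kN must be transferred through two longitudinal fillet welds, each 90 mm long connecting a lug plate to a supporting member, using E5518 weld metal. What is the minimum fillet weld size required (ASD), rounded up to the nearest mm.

w = 7 mm

E55XX → F_EXX = 550 MPa.
Total weld length L = 180 mm.
Required throat t_e = P × Ω / (0.6 F_EXX × L) = 135 × 2.0 / (0.6 × 550 × 180 × 10⁻³) = 4.545 mm.
Required leg w = t_e / 0.707 = 6.429 mm → use 7 mm.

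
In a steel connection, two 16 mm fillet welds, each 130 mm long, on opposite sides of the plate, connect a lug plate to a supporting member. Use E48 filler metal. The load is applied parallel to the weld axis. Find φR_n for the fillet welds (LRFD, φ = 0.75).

E48XX → F_EXX = 480 MPa.
Effective throat t_e = 0.707 × 16 = 11.31 mm.
Total length L = 260 mm; A_we = 11.31 × 260 = 2941 mm².
F_nw = 0.6 F_EXX = 0.6 × 480 = 288 MPa.
φR_n = 0.75 × 288 × 2941 × 10⁻³ = 635.3 kN.

φR_n ≈ 635 kN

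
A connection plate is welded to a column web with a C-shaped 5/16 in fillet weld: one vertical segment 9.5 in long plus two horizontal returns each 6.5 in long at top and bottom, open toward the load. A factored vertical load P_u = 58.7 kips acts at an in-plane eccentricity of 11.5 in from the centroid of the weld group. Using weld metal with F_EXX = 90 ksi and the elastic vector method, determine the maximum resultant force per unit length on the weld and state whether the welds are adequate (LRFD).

f_max ≈ 11.5 kip/in; NOT adequate

Total weld length L_w = 22.5 in. Treat welds as unit-width lines.
Centroid: x̄ = 2×6.5×3.25 / 22.5 = 1.878 in from the vertical weld.
Polar moment about centroid: J = I_x + I_y = [9.5³/12 + 2×6.5×4.75²] + [9.5×1.878² + 2(6.5³/12 + 6.5×1.372²)] = 468.5 in³.
Direct shear f_v = P/L_w = 58.7 / 22.5 = 2.609 kip/in (vertical).
Torsion M = P·e = 58.7 × 11.5 = 675.05 kip·in.
Critical point at (x, y) = (4.622, 4.75) from centroid. f_tx = M·y/J = 6.844 kip/in; f_ty = M·x/J = 6.66 kip/in.
Resultant f_max = √[f_tx² + (f_v + f_ty)²] = √[6.844² + (2.609 + 6.66)²] = 11.52 kip/in.
Capacity per unit length: φr_n = 0.75 × 0.6 × 90 × (0.707 × 0.3125) = 8.948 kip/in.
11.52 > 8.948 → NOT adequate.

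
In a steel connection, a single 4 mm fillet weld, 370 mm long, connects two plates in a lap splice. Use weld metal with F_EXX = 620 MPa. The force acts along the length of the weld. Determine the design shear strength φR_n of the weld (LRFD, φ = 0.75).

Effective throat t_e = 0.707 × 4 = 2.828 mm.
Total length L = 370 mm; A_we = 2.828 × 370 = 1046 mm².
F_nw = 0.6 F_EXX = 0.6 × 620 = 372 MPa.
φR_n = 0.75 × 372 × 1046 × 10⁻³ = 291.9 kN.

φR_n ≈ 292 kN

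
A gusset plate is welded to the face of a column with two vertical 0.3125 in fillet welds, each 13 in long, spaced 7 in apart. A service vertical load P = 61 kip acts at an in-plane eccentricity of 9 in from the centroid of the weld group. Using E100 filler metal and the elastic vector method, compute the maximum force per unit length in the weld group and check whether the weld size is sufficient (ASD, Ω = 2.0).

f_max ≈ 7.33 kip/in; NOT adequate

E100XX → F_EXX = 100 ksi.
Total weld length L_w = 26 in. Treat welds as unit-width lines.
Polar moment about centroid: J = 2[d³/12 + d(b/2)²] = 2[13³/12 + 13×3.5²] = 684.7 in³.
Direct shear f_v = P/L_w = 61 / 26 = 2.346 kip/in (vertical).
Torsion M = P·e = 61 × 9 = 549 kip·in.
Critical point at (x, y) = (3.5, 6.5) from centroid. f_tx = M·y/J = 5.212 kip/in; f_ty = M·x/J = 2.806 kip/in.
Resultant f_max = √[f_tx² + (f_v + f_ty)²] = √[5.212² + (2.346 + 2.806)²] = 7.329 kip/in.
Capacity per unit length: r_n/Ω = (1/2.0) × 0.6 × 100 × (0.707 × 0.3125) = 6.628 kip/in.
7.329 > 6.628 → NOT adequate.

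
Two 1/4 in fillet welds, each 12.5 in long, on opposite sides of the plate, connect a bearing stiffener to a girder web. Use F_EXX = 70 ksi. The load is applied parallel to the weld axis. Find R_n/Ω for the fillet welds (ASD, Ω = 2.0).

R_n/Ω ≈ 92.8 kips

Effective throat t_e = 0.707 × 0.25 = 0.1767 in.
Total length L = 25 in; A_we = 0.1767 × 25 = 4.419 in².
F_nw = 0.6 F_EXX = 0.6 × 70 = 42 ksi.
R_n = 42 × 4.419 = 185.6 kips; R_n/Ω = 185.6/2.0 = 92.79 kips.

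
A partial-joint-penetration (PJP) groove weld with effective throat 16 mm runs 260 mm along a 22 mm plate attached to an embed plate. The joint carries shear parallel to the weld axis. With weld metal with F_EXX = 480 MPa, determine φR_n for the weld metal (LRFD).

φR_n ≈ 899 kN

Effective throat (given) t_e = 16 mm.
A_we = 16 × 260 = 4160 mm².
F_nw = 0.6 F_EXX = 288 MPa.
φR_n = 0.75 × 288 × 4160 × 10⁻³ = 898.6 kN.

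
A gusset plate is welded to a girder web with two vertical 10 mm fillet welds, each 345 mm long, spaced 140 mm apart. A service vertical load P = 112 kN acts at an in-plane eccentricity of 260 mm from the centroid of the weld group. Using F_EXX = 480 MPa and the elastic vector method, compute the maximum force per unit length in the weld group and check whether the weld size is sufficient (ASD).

f_max ≈ 610 N/mm; adequate

Total weld length L_w = 690 mm. Treat welds as unit-width lines.
Polar moment about centroid: J = 2[d³/12 + d(b/2)²] = 2[345³/12 + 345×70²] = 10220000 mm³.
Direct shear f_v = P/L_w = 112×10³ / 690 = 162.3 N/mm (vertical).
Torsion M = P·e = 112×10³ × 260 = 29120000 N·mm.
Critical point at (x, y) = (70, 172.5) from centroid. f_tx = M·y/J = 491.3 N/mm; f_ty = M·x/J = 199.4 N/mm.
Resultant f_max = √[f_tx² + (f_v + f_ty)²] = √[491.3² + (162.3 + 199.4)²] = 610 N/mm.
Capacity per unit length: r_n/Ω = (1/2.0) × 0.6 × 480 × (0.707 × 10) = 1018 N/mm.
610 ≤ 1018 → adequate.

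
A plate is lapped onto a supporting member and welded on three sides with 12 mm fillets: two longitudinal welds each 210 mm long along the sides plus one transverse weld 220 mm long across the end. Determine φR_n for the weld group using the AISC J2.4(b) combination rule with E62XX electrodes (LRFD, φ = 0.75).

φR_n ≈ 1630 kN

E62XX → F_EXX = 620 MPa.
t_e = 0.707 × 12 = 8.484 mm.
R_nwl = 0.6 × 620 × 8.484 × 420 × 10⁻³ = 1326 kN (longitudinal, 2 welds).
R_nwt = 0.6 × 620 × 8.484 × 220 × 10⁻³ = 694.3 kN (transverse, base value).
(i) R_nwl + R_nwt = 2020 kN; (ii) 0.85 R_nwl + 1.5 R_nwt = 2168 kN.
R_n = max = 2168 kN [governs: (ii)]; φR_n = 1626 kN.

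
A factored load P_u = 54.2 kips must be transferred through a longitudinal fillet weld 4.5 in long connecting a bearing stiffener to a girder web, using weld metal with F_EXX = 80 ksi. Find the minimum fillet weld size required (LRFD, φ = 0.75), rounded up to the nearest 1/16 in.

Total weld length L = 4.5 in.
Required throat t_e = P_u / (φ × 0.6 F_EXX × L) = 54.2 / (0.75 × 0.6 × 80 × 4.5) = 0.3346 in.
Required leg w = t_e / 0.707 = 0.4732 in → use 1/2 in.

w = 1/2 in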